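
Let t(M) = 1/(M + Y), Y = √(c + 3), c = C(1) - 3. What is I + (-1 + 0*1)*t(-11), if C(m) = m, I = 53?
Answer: 531/10 ≈ 53.100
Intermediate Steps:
c = -2 (c = 1 - 3 = -2)
Y = 1 (Y = √(-2 + 3) = √1 = 1)
t(M) = 1/(1 + M) (t(M) = 1/(M + 1) = 1/(1 + M))
I + (-1 + 0*1)*t(-11) = 53 + (-1 + 0*1)/(1 - 11) = 53 + (-1 + 0)/(-10) = 53 - 1*(-⅒) = 53 + ⅒ = 531/10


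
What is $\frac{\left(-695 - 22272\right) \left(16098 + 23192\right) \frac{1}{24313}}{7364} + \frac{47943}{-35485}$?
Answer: $- \frac{2900320040459}{453804819430} \approx -6.3911$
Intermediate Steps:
$\frac{\left(-695 - 22272\right) \left(16098 + 23192\right) \frac{1}{24313}}{7364} + \frac{47943}{-35485} = \left(-22967\right) 39290 \cdot \frac{1}{24313} \cdot \frac{1}{7364} + 47943 \left(- \frac{1}{35485}\right) = \left(-902373430\right) \frac{1}{24313} \cdot \frac{1}{7364} - \frac{47943}{35485} = \left(- \frac{902373430}{24313}\right) \frac{1}{7364} - \frac{47943}{35485} = - \frac{64455245}{12788638} - \frac{47943}{35485} = - \frac{2900320040459}{453804819430}$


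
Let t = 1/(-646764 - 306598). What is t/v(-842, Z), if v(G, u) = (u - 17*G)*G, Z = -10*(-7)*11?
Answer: 1/12108391447536 ≈ 8.2587e-14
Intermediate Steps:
t = -1/953362 (t = 1/(-953362) = -1/953362 ≈ -1.0489e-6)
Z = 770 (Z = 70*11 = 770)
v(G, u) = G*(u - 17*G)
t/v(-842, Z) = -(-1/(842*(770 - 17*(-842))))/953362 = -(-1/(842*(770 + 14314)))/953362 = -1/(953362*((-842*15084))) = -1/953362/(-12700728) = -1/953362*(-1/12700728) = 1/12108391447536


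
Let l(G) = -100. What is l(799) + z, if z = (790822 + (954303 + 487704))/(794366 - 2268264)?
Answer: -149622629/1473898 ≈ -101.51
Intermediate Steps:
z = -2232829/1473898 (z = (790822 + 1442007)/(-1473898) = 2232829*(-1/1473898) = -2232829/1473898 ≈ -1.5149)
l(799) + z = -100 - 2232829/1473898 = -149622629/1473898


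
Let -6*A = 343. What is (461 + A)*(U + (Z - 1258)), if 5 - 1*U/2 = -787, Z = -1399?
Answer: -2599879/6 ≈ -4.3331e+5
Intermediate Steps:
A = -343/6 (A = -⅙*343 = -343/6 ≈ -57.167)
U = 1584 (U = 10 - 2*(-787) = 10 + 1574 = 1584)
(461 + A)*(U + (Z - 1258)) = (461 - 343/6)*(1584 + (-1399 - 1258)) = 2423*(1584 - 2657)/6 = (2423/6)*(-1073) = -2599879/6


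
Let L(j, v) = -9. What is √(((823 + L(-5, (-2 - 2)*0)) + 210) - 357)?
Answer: √667 ≈ 25.826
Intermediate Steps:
√(((823 + L(-5, (-2 - 2)*0)) + 210) - 357) = √(((823 - 9) + 210) - 357) = √((814 + 210) - 357) = √(1024 - 357) = √667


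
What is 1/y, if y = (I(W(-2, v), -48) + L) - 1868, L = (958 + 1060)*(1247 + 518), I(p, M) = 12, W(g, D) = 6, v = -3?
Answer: 1/3559914 ≈ 2.8091e-7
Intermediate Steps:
L = 3561770 (L = 2018*1765 = 3561770)
y = 3559914 (y = (12 + 3561770) - 1868 = 3561782 - 1868 = 3559914)
1/y = 1/3559914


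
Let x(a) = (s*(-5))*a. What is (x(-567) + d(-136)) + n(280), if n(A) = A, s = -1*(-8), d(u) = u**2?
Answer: 41456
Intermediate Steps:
s = 8
x(a) = -40*a (x(a) = (8*(-5))*a = -40*a)
(x(-567) + d(-136)) + n(280) = (-40*(-567) + (-136)**2) + 280 = (22680 + 18496) + 280 = 41176 + 280 = 41456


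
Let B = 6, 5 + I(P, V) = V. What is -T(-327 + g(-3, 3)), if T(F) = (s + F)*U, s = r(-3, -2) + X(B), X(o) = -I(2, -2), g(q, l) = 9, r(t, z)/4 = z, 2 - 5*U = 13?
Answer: -3509/5 ≈ -701.80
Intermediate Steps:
U = -11/5 (U = 2/5 - 1/5*13 = 2/5 - 13/5 = -11/5 ≈ -2.2000)
I(P, V) = -5 + V
r(t, z) = 4*z
X(o) = 7 (X(o) = -(-5 - 2) = -1*(-7) = 7)
s = -1 (s = 4*(-2) + 7 = -8 + 7 = -1)
T(F) = 11/5 - 11*F/5 (T(F) = (-1 + F)*(-11/5) = 11/5 - 11*F/5)
-T(-327 + g(-3, 3)) = -(11/5 - 11*(-327 + 9)/5) = -(11/5 - 11/5*(-318)) = -(11/5 + 3498/5) = -1*3509/5 = -3509/5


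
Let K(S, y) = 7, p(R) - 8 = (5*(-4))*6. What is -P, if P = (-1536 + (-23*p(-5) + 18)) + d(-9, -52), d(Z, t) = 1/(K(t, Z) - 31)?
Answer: -25391/24 ≈ -1058.0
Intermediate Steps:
p(R) = -112 (p(R) = 8 + (5*(-4))*6 = 8 - 20*6 = 8 - 120 = -112)
d(Z, t) = -1/24 (d(Z, t) = 1/(7 - 31) = 1/(-24) = -1/24)
P = 25391/24 (P = (-1536 + (-23*(-112) + 18)) - 1/24 = (-1536 + (2576 + 18)) - 1/24 = (-1536 + 2594) - 1/24 = 1058 - 1/24 = 25391/24 ≈ 1058.0)
-P = -1*25391/24 = -25391/24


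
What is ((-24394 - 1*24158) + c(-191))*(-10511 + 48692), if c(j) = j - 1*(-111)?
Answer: -1856818392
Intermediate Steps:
c(j) = 111 + j (c(j) = j + 111 = 111 + j)
((-24394 - 1*24158) + c(-191))*(-10511 + 48692) = ((-24394 - 1*24158) + (111 - 191))*(-10511 + 48692) = ((-24394 - 24158) - 80)*38181 = (-48552 - 80)*38181 = -48632*38181 = -1856818392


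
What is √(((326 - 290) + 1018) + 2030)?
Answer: 2*√771 ≈ 55.534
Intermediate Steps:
√(((326 - 290) + 1018) + 2030) = √((36 + 1018) + 2030) = √(1054 + 2030) = √3084 = 2*√771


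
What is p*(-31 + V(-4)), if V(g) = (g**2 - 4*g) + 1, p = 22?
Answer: 44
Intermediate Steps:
V(g) = 1 + g**2 - 4*g
p*(-31 + V(-4)) = 22*(-31 + (1 + (-4)**2 - 4*(-4))) = 22*(-31 + (1 + 16 + 16)) = 22*(-31 + 33) = 22*2 = 44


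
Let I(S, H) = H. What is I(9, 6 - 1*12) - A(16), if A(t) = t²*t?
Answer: -4102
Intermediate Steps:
A(t) = t³
I(9, 6 - 1*12) - A(16) = (6 - 1*12) - 1*16³ = (6 - 12) - 1*4096 = -6 - 4096 = -4102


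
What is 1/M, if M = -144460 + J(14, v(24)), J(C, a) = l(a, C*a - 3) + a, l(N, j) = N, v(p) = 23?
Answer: -1/144414 ≈ -6.9245e-6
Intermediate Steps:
J(C, a) = 2*a (J(C, a) = a + a = 2*a)
M = -144414 (M = -144460 + 2*23 = -144460 + 46 = -144414)
1/M = 1/(-144414) = -1/144414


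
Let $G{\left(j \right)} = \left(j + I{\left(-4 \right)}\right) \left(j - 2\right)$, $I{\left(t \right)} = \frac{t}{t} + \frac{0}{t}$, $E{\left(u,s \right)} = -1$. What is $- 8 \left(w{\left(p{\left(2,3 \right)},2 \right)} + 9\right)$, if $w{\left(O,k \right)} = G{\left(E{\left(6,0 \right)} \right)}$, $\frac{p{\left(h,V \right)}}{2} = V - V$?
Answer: $-72$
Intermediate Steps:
$p{\left(h,V \right)} = 0$ ($p{\left(h,V \right)} = 2 \left(V - V\right) = 2 \cdot 0 = 0$)
$I{\left(t \right)} = 1$ ($I{\left(t \right)} = 1 + 0 = 1$)
$G{\left(j \right)} = \left(1 + j\right) \left(-2 + j\right)$ ($G{\left(j \right)} = \left(j + 1\right) \left(j - 2\right) = \left(1 + j\right) \left(-2 + j\right)$)
$w{\left(O,k \right)} = 0$ ($w{\left(O,k \right)} = -2 + \left(-1\right)^{2} - -1 = -2 + 1 + 1 = 0$)
$- 8 \left(w{\left(p{\left(2,3 \right)},2 \right)} + 9\right) = - 8 \left(0 + 9\right) = \left(-8\right) 9 = -72$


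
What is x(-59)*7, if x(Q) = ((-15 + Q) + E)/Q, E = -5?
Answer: 553/59 ≈ 9.3729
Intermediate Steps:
x(Q) = (-20 + Q)/Q (x(Q) = ((-15 + Q) - 5)/Q = (-20 + Q)/Q)
x(-59)*7 = ((-20 - 59)/(-59))*7 = -1/59*(-79)*7 = (79/59)*7 = 553/59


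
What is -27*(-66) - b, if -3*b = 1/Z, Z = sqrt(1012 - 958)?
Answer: 1782 + sqrt(6)/54 ≈ 1782.0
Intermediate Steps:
Z = 3*sqrt(6) (Z = sqrt(54) = 3*sqrt(6) ≈ 7.3485)
b = -sqrt(6)/54 (b = -sqrt(6)/18/3 = -sqrt(6)/54 ≈ -0.045361)
-27*(-66) - b = -27*(-66) - (-1)*sqrt(6)/54 = 1782 + sqrt(6)/54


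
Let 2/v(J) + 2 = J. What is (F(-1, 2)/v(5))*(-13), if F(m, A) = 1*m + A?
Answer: -39/2 ≈ -19.500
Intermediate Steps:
F(m, A) = A + m (F(m, A) = m + A = A + m)
v(J) = 2/(-2 + J)
(F(-1, 2)/v(5))*(-13) = ((2 - 1)/((2/(-2 + 5))))*(-13) = (1/(2/3))*(-13) = (1/(2*(⅓)))*(-13) = (1/(⅔))*(-13) = ((3/2)*1)*(-13) = (3/2)*(-13) = -39/2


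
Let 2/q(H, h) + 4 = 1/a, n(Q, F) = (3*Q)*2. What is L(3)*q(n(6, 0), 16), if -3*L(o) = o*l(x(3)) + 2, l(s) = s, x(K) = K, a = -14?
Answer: 308/171 ≈ 1.8012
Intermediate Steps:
n(Q, F) = 6*Q
q(H, h) = -28/57 (q(H, h) = 2/(-4 + 1/(-14)) = 2/(-4 - 1/14) = 2/(-57/14) = 2*(-14/57) = -28/57)
L(o) = -⅔ - o (L(o) = -(o*3 + 2)/3 = -(3*o + 2)/3 = -(2 + 3*o)/3 = -⅔ - o)
L(3)*q(n(6, 0), 16) = (-⅔ - 1*3)*(-28/57) = (-⅔ - 3)*(-28/57) = -11/3*(-28/57) = 308/171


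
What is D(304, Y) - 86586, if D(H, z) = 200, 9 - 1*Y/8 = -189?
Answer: -86386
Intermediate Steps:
Y = 1584 (Y = 72 - 8*(-189) = 72 + 1512 = 1584)
D(304, Y) - 86586 = 200 - 86586 = -86386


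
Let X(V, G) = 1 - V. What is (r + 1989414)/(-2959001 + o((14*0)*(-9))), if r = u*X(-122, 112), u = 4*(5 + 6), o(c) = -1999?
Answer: -332471/493500 ≈ -0.67370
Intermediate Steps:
u = 44 (u = 4*11 = 44)
r = 5412 (r = 44*(1 - 1*(-122)) = 44*(1 + 122) = 44*123 = 5412)
(r + 1989414)/(-2959001 + o((14*0)*(-9))) = (5412 + 1989414)/(-2959001 - 1999) = 1994826/(-2961000) = 1994826*(-1/2961000) = -332471/493500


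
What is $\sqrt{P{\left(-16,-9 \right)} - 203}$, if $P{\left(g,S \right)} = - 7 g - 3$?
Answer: $i \sqrt{94} \approx 9.6954 i$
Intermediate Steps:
$P{\left(g,S \right)} = -3 - 7 g$
$\sqrt{P{\left(-16,-9 \right)} - 203} = \sqrt{\left(-3 - -112\right) - 203} = \sqrt{\left(-3 + 112\right) - 203} = \sqrt{109 - 203} = \sqrt{-94} = i \sqrt{94}$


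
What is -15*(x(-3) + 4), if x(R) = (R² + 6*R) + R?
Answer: 120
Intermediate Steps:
x(R) = R² + 7*R
-15*(x(-3) + 4) = -15*(-3*(7 - 3) + 4) = -15*(-3*4 + 4) = -15*(-12 + 4) = -15*(-8) = 120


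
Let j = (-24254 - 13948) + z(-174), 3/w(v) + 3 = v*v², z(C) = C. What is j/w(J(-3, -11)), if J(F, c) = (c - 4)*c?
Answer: -57463224624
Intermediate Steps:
J(F, c) = c*(-4 + c) (J(F, c) = (-4 + c)*c = c*(-4 + c))
w(v) = 3/(-3 + v³) (w(v) = 3/(-3 + v*v²) = 3/(-3 + v³))
j = -38376 (j = (-24254 - 13948) - 174 = -38202 - 174 = -38376)
j/w(J(-3, -11)) = -(-38376 - 17026152*(-4 - 11)³) = -38376/(3/(-3 + (-11*(-15))³)) = -38376/(3/(-3 + 165³)) = -38376/(3/(-3 + 4492125)) = -38376/(3/4492122) = -38376/(3*(1/4492122)) = -38376/1/1497374 = -38376*1497374 = -57463224624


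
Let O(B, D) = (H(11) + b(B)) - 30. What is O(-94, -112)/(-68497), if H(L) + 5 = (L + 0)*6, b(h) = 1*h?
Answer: 63/68497 ≈ 0.00091975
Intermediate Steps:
b(h) = h
H(L) = -5 + 6*L (H(L) = -5 + (L + 0)*6 = -5 + L*6 = -5 + 6*L)
O(B, D) = 31 + B (O(B, D) = ((-5 + 6*11) + B) - 30 = ((-5 + 66) + B) - 30 = (61 + B) - 30 = 31 + B)
O(-94, -112)/(-68497) = (31 - 94)/(-68497) = -63*(-1/68497) = 63/68497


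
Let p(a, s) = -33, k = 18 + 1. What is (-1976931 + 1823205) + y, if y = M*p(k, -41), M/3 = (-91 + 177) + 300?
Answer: -191940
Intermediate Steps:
M = 1158 (M = 3*((-91 + 177) + 300) = 3*(86 + 300) = 3*386 = 1158)
k = 19
y = -38214 (y = 1158*(-33) = -38214)
(-1976931 + 1823205) + y = (-1976931 + 1823205) - 38214 = -153726 - 38214 = -191940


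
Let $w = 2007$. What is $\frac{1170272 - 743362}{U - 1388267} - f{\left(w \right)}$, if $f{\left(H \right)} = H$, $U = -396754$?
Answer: $- \frac{3582964057}{1785021} \approx -2007.2$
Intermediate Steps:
$\frac{1170272 - 743362}{U - 1388267} - f{\left(w \right)} = \frac{1170272 - 743362}{-396754 - 1388267} - 2007 = \frac{426910}{-1785021} - 2007 = 426910 \left(- \frac{1}{1785021}\right) - 2007 = - \frac{426910}{1785021} - 2007 = - \frac{3582964057}{1785021}$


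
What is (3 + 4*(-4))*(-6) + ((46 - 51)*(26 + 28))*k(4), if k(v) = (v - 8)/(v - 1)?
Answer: 438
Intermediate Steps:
k(v) = (-8 + v)/(-1 + v)
(3 + 4*(-4))*(-6) + ((46 - 51)*(26 + 28))*k(4) = (3 + 4*(-4))*(-6) + ((46 - 51)*(26 + 28))*((-8 + 4)/(-1 + 4)) = (3 - 16)*(-6) + (-5*54)*(-4/3) = -13*(-6) - 90*(-4) = 78 - 270*(-4/3) = 78 + 360 = 438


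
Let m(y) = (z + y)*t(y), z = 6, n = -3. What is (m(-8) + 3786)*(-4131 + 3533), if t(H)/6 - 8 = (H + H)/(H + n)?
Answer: -24158004/11 ≈ -2.1962e+6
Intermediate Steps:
t(H) = 48 + 12*H/(-3 + H) (t(H) = 48 + 6*((H + H)/(H - 3)) = 48 + 6*((2*H)/(-3 + H)) = 48 + 6*(2*H/(-3 + H)) = 48 + 12*H/(-3 + H))
m(y) = 12*(-12 + 5*y)*(6 + y)/(-3 + y) (m(y) = (6 + y)*(12*(-12 + 5*y)/(-3 + y)) = 12*(-12 + 5*y)*(6 + y)/(-3 + y))
(m(-8) + 3786)*(-4131 + 3533) = (12*(-12 + 5*(-8))*(6 - 8)/(-3 - 8) + 3786)*(-4131 + 3533) = (12*(-12 - 40)*(-2)/(-11) + 3786)*(-598) = (12*(-1/11)*(-52)*(-2) + 3786)*(-598) = (-1248/11 + 3786)*(-598) = (40398/11)*(-598) = -24158004/11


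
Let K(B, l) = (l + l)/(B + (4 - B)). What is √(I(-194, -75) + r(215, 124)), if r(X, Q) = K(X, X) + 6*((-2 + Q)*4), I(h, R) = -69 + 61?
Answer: √12110/2 ≈ 55.023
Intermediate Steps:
K(B, l) = l/2 (K(B, l) = (2*l)/4 = (2*l)*(¼) = l/2)
I(h, R) = -8
r(X, Q) = -48 + X/2 + 24*Q (r(X, Q) = X/2 + 6*((-2 + Q)*4) = X/2 + 6*(-8 + 4*Q) = X/2 + (-48 + 24*Q) = -48 + X/2 + 24*Q)
√(I(-194, -75) + r(215, 124)) = √(-8 + (-48 + (½)*215 + 24*124)) = √(-8 + (-48 + 215/2 + 2976)) = √(-8 + 6071/2) = √(6055/2) = √12110/2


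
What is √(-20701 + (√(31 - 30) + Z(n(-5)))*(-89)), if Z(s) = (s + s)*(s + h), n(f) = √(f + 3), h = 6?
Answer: √(-20434 - 1068*I*√2) ≈ 5.2794 - 143.04*I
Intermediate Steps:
n(f) = √(3 + f)
Z(s) = 2*s*(6 + s) (Z(s) = (s + s)*(s + 6) = (2*s)*(6 + s) = 2*s*(6 + s))
√(-20701 + (√(31 - 30) + Z(n(-5)))*(-89)) = √(-20701 + (√(31 - 30) + 2*√(3 - 5)*(6 + √(3 - 5)))*(-89)) = √(-20701 + (√1 + 2*√(-2)*(6 + √(-2)))*(-89)) = √(-20701 + (1 + 2*(I*√2)*(6 + I*√2))*(-89)) = √(-20701 + (1 + 2*I*√2*(6 + I*√2))*(-89)) = √(-20701 + (-89 - 178*I*√2*(6 + I*√2))) = √(-20790 - 178*I*√2*(6 + I*√2))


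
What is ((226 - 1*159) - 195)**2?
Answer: 16384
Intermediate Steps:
((226 - 1*159) - 195)**2 = ((226 - 159) - 195)**2 = (67 - 195)**2 = (-128)**2 = 16384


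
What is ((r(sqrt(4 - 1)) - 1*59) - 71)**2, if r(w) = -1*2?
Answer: 17424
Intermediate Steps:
r(w) = -2
((r(sqrt(4 - 1)) - 1*59) - 71)**2 = ((-2 - 1*59) - 71)**2 = ((-2 - 59) - 71)**2 = (-61 - 71)**2 = (-132)**2 = 17424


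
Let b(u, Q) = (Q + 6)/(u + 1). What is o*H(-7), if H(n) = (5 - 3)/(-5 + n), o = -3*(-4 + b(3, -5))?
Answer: -15/8 ≈ -1.8750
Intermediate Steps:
b(u, Q) = (6 + Q)/(1 + u)
o = 45/4 (o = -3*(-4 + (6 - 5)/(1 + 3)) = -3*(-4 + 1/4) = -3*(-4 + (¼)*1) = -3*(-4 + ¼) = -3*(-15/4) = 45/4 ≈ 11.250)
H(n) = 2/(-5 + n)
o*H(-7) = 45*(2/(-5 - 7))/4 = 45*(2/(-12))/4 = 45*(2*(-1/12))/4 = (45/4)*(-⅙) = -15/8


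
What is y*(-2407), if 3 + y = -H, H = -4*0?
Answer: 7221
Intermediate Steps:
H = 0
y = -3 (y = -3 - 1*0 = -3 + 0 = -3)
y*(-2407) = -3*(-2407) = 7221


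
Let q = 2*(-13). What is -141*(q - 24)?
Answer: 7050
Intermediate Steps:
q = -26
-141*(q - 24) = -141*(-26 - 24) = -141*(-50) = 7050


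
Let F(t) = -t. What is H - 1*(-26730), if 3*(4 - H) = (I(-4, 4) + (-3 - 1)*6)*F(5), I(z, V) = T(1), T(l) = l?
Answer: 80087/3 ≈ 26696.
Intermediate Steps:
I(z, V) = 1
H = -103/3 (H = 4 - (1 + (-3 - 1)*6)*(-1*5)/3 = 4 - (1 - 4*6)*(-5)/3 = 4 - (1 - 24)*(-5)/3 = 4 - (-23)*(-5)/3 = 4 - ⅓*115 = 4 - 115/3 = -103/3 ≈ -34.333)
H - 1*(-26730) = -103/3 - 1*(-26730) = -103/3 + 26730 = 80087/3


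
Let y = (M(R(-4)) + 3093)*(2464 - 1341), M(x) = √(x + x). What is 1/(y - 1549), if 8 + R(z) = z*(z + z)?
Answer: 1735945/6026979818954 - 1123*√3/3013489909477 ≈ 2.8738e-7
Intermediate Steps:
R(z) = -8 + 2*z² (R(z) = -8 + z*(z + z) = -8 + z*(2*z) = -8 + 2*z²)
M(x) = √2*√x (M(x) = √(2*x) = √2*√x)
y = 3473439 + 4492*√3 (y = (√2*√(-8 + 2*(-4)²) + 3093)*(2464 - 1341) = (√2*√(-8 + 2*16) + 3093)*1123 = (√2*√(-8 + 32) + 3093)*1123 = (√2*√24 + 3093)*1123 = (√2*(2*√6) + 3093)*1123 = (4*√3 + 3093)*1123 = (3093 + 4*√3)*1123 = 3473439 + 4492*√3 ≈ 3.4812e+6)
1/(y - 1549) = 1/((3473439 + 4492*√3) - 1549) = 1/(3471890 + 4492*√3)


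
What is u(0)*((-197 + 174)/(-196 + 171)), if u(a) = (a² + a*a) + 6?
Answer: 138/25 ≈ 5.5200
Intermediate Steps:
u(a) = 6 + 2*a² (u(a) = (a² + a²) + 6 = 2*a² + 6 = 6 + 2*a²)
u(0)*((-197 + 174)/(-196 + 171)) = (6 + 2*0²)*((-197 + 174)/(-196 + 171)) = (6 + 2*0)*(-23/(-25)) = (6 + 0)*(-23*(-1/25)) = 6*(23/25) = 138/25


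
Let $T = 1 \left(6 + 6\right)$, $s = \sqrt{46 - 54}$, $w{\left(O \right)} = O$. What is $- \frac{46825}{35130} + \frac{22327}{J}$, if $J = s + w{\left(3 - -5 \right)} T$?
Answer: $\frac{1871636179}{8100978} - \frac{22327 i \sqrt{2}}{4612} \approx 231.04 - 6.8463 i$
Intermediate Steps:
$s = 2 i \sqrt{2}$ ($s = \sqrt{-8} = 2 i \sqrt{2} \approx 2.8284 i$)
$T = 12$ ($T = 1 \cdot 12 = 12$)
$J = 96 + 2 i \sqrt{2}$ ($J = 2 i \sqrt{2} + \left(3 - -5\right) 12 = 2 i \sqrt{2} + \left(3 + 5\right) 12 = 2 i \sqrt{2} + 8 \cdot 12 = 2 i \sqrt{2} + 96 = 96 + 2 i \sqrt{2} \approx 96.0 + 2.8284 i$)
$- \frac{46825}{35130} + \frac{22327}{J} = - \frac{46825}{35130} + \frac{22327}{96 + 2 i \sqrt{2}} = \left(-46825\right) \frac{1}{35130} + \frac{22327}{96 + 2 i \sqrt{2}} = - \frac{9365}{7026} + \frac{22327}{96 + 2 i \sqrt{2}}$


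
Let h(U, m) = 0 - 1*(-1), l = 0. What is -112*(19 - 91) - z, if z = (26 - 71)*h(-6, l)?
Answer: 8109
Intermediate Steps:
h(U, m) = 1 (h(U, m) = 0 + 1 = 1)
z = -45 (z = (26 - 71)*1 = -45*1 = -45)
-112*(19 - 91) - z = -112*(19 - 91) - 1*(-45) = -112*(-72) + 45 = 8064 + 45 = 8109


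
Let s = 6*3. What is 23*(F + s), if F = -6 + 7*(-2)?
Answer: -46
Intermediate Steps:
F = -20 (F = -6 - 14 = -20)
s = 18
23*(F + s) = 23*(-20 + 18) = 23*(-2) = -46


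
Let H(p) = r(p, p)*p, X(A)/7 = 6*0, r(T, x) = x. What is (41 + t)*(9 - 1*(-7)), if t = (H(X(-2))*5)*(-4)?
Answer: 656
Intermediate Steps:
X(A) = 0 (X(A) = 7*(6*0) = 7*0 = 0)
H(p) = p² (H(p) = p*p = p²)
t = 0 (t = (0²*5)*(-4) = (0*5)*(-4) = 0*(-4) = 0)
(41 + t)*(9 - 1*(-7)) = (41 + 0)*(9 - 1*(-7)) = 41*(9 + 7) = 41*16 = 656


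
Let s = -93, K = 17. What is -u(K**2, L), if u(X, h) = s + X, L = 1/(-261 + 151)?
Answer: -196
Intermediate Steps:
L = -1/110 (L = 1/(-110) = -1/110 ≈ -0.0090909)
u(X, h) = -93 + X
-u(K**2, L) = -(-93 + 17**2) = -(-93 + 289) = -1*196 = -196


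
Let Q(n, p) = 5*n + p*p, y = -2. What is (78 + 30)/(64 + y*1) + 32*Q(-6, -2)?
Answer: -25738/31 ≈ -830.26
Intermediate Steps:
Q(n, p) = p² + 5*n (Q(n, p) = 5*n + p² = p² + 5*n)
(78 + 30)/(64 + y*1) + 32*Q(-6, -2) = (78 + 30)/(64 - 2*1) + 32*((-2)² + 5*(-6)) = 108/(64 - 2) + 32*(4 - 30) = 108/62 + 32*(-26) = 108*(1/62) - 832 = 54/31 - 832 = -25738/31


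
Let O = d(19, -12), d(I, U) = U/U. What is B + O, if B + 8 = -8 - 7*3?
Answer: -36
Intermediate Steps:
d(I, U) = 1
B = -37 (B = -8 + (-8 - 7*3) = -8 + (-8 - 21) = -8 - 29 = -37)
O = 1
B + O = -37 + 1 = -36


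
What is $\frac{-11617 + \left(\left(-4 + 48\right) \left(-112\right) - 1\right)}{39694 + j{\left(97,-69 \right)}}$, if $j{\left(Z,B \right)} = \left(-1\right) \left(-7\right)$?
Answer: $- \frac{16546}{39701} \approx -0.41677$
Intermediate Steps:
$j{\left(Z,B \right)} = 7$
$\frac{-11617 + \left(\left(-4 + 48\right) \left(-112\right) - 1\right)}{39694 + j{\left(97,-69 \right)}} = \frac{-11617 + \left(\left(-4 + 48\right) \left(-112\right) - 1\right)}{39694 + 7} = \frac{-11617 + \left(44 \left(-112\right) - 1\right)}{39701} = \left(-11617 - 4929\right) \frac{1}{39701} = \left(-16546\right) \frac{1}{39701} = - \frac{16546}{39701}$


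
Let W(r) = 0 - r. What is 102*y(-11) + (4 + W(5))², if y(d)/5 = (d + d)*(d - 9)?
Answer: 224401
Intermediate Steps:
W(r) = -r
y(d) = 10*d*(-9 + d) (y(d) = 5*((d + d)*(d - 9)) = 5*((2*d)*(-9 + d)) = 5*(2*d*(-9 + d)) = 10*d*(-9 + d))
102*y(-11) + (4 + W(5))² = 102*(10*(-11)*(-9 - 11)) + (4 - 1*5)² = 102*(10*(-11)*(-20)) + (4 - 5)² = 102*2200 + (-1)² = 224400 + 1 = 224401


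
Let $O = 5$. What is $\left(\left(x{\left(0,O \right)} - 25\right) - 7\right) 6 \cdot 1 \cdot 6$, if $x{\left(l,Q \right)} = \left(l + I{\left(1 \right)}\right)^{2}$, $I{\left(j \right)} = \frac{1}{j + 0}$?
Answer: $-1116$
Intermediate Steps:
$I{\left(j \right)} = \frac{1}{j}$
$x{\left(l,Q \right)} = \left(1 + l\right)^{2}$ ($x{\left(l,Q \right)} = \left(l + 1^{-1}\right)^{2} = \left(l + 1\right)^{2} = \left(1 + l\right)^{2}$)
$\left(\left(x{\left(0,O \right)} - 25\right) - 7\right) 6 \cdot 1 \cdot 6 = \left(\left(\left(1 + 0\right)^{2} - 25\right) - 7\right) 6 \cdot 1 \cdot 6 = \left(\left(1^{2} - 25\right) - 7\right) 6 \cdot 6 = \left(\left(1 - 25\right) - 7\right) 36 = \left(-24 - 7\right) 36 = \left(-31\right) 36 = -1116$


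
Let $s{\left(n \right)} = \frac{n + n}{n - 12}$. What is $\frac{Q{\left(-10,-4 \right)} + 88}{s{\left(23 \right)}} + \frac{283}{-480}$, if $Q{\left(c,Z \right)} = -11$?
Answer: $\frac{196771}{11040} \approx 17.823$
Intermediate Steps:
$s{\left(n \right)} = \frac{2 n}{-12 + n}$
$\frac{Q{\left(-10,-4 \right)} + 88}{s{\left(23 \right)}} + \frac{283}{-480} = \frac{-11 + 88}{2 \cdot 23 \frac{1}{-12 + 23}} + \frac{283}{-480} = \frac{77}{2 \cdot 23 \cdot \frac{1}{11}} + 283 \left(- \frac{1}{480}\right) = \frac{77}{2 \cdot 23 \cdot \frac{1}{11}} - \frac{283}{480} = \frac{77}{\frac{46}{11}} - \frac{283}{480} = 77 \cdot \frac{11}{46} - \frac{283}{480} = \frac{847}{46} - \frac{283}{480} = \frac{196771}{11040}$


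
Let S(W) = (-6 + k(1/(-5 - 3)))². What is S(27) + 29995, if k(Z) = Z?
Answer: 1922081/64 ≈ 30033.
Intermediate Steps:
S(W) = 2401/64 (S(W) = (-6 + 1/(-5 - 3))² = (-6 + 1/(-8))² = (-6 - ⅛)² = (-49/8)² = 2401/64)
S(27) + 29995 = 2401/64 + 29995 = 1922081/64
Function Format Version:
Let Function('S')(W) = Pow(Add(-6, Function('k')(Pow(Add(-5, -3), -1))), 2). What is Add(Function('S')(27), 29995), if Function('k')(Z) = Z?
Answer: Rational(1922081, 64) ≈ 30033.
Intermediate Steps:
Function('S')(W) = Rational(2401, 64) (Function('S')(W) = Pow(Add(-6, Pow(Add(-5, -3), -1)), 2) = Pow(Add(-6, Pow(-8, -1)), 2) = Pow(Add(-6, Rational(-1, 8)), 2) = Pow(Rational(-49, 8), 2) = Rational(2401, 64))
Add(Function('S')(27), 29995) = Add(Rational(2401, 64), 29995) = Rational(1922081, 64)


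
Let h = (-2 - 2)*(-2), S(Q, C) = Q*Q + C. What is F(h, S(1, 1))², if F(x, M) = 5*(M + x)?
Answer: 2500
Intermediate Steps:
S(Q, C) = C + Q² (S(Q, C) = Q² + C = C + Q²)
h = 8 (h = -4*(-2) = 8)
F(x, M) = 5*M + 5*x
F(h, S(1, 1))² = (5*(1 + 1²) + 5*8)² = (5*(1 + 1) + 40)² = (5*2 + 40)² = (10 + 40)² = 50² = 2500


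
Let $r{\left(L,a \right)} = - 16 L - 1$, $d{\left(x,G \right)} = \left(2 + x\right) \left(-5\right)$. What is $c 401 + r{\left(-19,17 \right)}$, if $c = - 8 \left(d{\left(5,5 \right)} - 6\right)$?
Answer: $131831$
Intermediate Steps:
$d{\left(x,G \right)} = -10 - 5 x$
$c = 328$ ($c = - 8 \left(\left(-10 - 25\right) - 6\right) = - 8 \left(-35 - 6\right) = \left(-8\right) \left(-41\right) = 328$)
$r{\left(L,a \right)} = -1 - 16 L$
$c 401 + r{\left(-19,17 \right)} = 328 \cdot 401 - -303 = 131528 + \left(-1 + 304\right) = 131528 + 303 = 131831$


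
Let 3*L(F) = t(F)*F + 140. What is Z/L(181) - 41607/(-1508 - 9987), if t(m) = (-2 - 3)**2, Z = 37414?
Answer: 98954563/3574945 ≈ 27.680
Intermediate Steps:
t(m) = 25 (t(m) = (-5)**2 = 25)
L(F) = 140/3 + 25*F/3 (L(F) = (25*F + 140)/3 = (140 + 25*F)/3 = 140/3 + 25*F/3)
Z/L(181) - 41607/(-1508 - 9987) = 37414/(140/3 + (25/3)*181) - 41607/(-1508 - 9987) = 37414/(140/3 + 4525/3) - 41607/(-11495) = 37414/1555 - 41607*(-1/11495) = 37414*(1/1555) + 41607/11495 = 37414/1555 + 41607/11495 = 98954563/3574945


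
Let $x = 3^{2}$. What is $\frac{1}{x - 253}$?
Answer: $- \frac{1}{244} \approx -0.0040984$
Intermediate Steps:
$x = 9$
$\frac{1}{x - 253} = \frac{1}{9 - 253} = \frac{1}{-244} = - \frac{1}{244}$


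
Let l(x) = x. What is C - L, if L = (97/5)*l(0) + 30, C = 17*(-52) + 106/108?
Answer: -49303/54 ≈ -913.02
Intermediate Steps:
C = -47683/54 (C = -884 + 106*(1/108) = -884 + 53/54 = -47683/54 ≈ -883.02)
L = 30 (L = (97/5)*0 + 30 = 0 + 30 = 30)
C - L = -47683/54 - 1*30 = -47683/54 - 30 = -49303/54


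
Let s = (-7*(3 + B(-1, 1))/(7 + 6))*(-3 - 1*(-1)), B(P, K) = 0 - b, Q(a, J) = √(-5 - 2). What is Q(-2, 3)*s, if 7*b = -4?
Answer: 50*I*√7/13 ≈ 10.176*I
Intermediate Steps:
b = -4/7 (b = (⅐)*(-4) = -4/7 ≈ -0.57143)
Q(a, J) = I*√7 (Q(a, J) = √(-7) = I*√7)
B(P, K) = 4/7 (B(P, K) = 0 - 1*(-4/7) = 0 + 4/7 = 4/7)
s = 50/13 (s = (-7*(3 + 4/7)/(7 + 6))*(-3 - 1*(-1)) = (-25/13)*(-3 + 1) = -25/13*(-2) = 50/13 ≈ 3.8462)
Q(-2, 3)*s = (I*√7)*(50/13) = 50*I*√7/13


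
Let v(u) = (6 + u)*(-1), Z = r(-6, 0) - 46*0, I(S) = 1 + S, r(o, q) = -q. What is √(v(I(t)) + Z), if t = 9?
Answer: 4*I ≈ 4.0*I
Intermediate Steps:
Z = 0 (Z = -1*0 - 46*0 = 0 + 0 = 0)
v(u) = -6 - u
√(v(I(t)) + Z) = √((-6 - (1 + 9)) + 0) = √((-6 - 1*10) + 0) = √((-6 - 10) + 0) = √(-16 + 0) = √(-16) = 4*I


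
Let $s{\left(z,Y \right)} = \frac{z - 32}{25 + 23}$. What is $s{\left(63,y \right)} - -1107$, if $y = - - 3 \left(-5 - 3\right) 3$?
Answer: $\frac{53167}{48} \approx 1107.6$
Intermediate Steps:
$y = -72$ ($y = - - 3 \left(-5 - 3\right) 3 = - \left(-3\right) \left(-8\right) 3 = - 24 \cdot 3 = \left(-1\right) 72 = -72$)
$s{\left(z,Y \right)} = - \frac{2}{3} + \frac{z}{48}$ ($s{\left(z,Y \right)} = \frac{-32 + z}{48} = \left(-32 + z\right) \frac{1}{48} = - \frac{2}{3} + \frac{z}{48}$)
$s{\left(63,y \right)} - -1107 = \left(- \frac{2}{3} + \frac{1}{48} \cdot 63\right) - -1107 = \left(- \frac{2}{3} + \frac{21}{16}\right) + 1107 = \frac{31}{48} + 1107 = \frac{53167}{48}$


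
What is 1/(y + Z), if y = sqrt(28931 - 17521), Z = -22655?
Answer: -4531/102647523 - sqrt(11410)/513237615 ≈ -4.4349e-5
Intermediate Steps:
y = sqrt(11410) ≈ 106.82
1/(y + Z) = 1/(sqrt(11410) - 22655) = 1/(-22655 + sqrt(11410))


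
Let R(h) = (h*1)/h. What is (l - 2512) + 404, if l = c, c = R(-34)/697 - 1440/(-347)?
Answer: -508834745/241859 ≈ -2103.8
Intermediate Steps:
R(h) = 1 (R(h) = h/h = 1)
c = 1004027/241859 (c = 1/697 - 1440/(-347) = 1*(1/697) - 1440*(-1/347) = 1/697 + 1440/347 = 1004027/241859 ≈ 4.1513)
l = 1004027/241859 ≈ 4.1513
(l - 2512) + 404 = (1004027/241859 - 2512) + 404 = -606545781/241859 + 404 = -508834745/241859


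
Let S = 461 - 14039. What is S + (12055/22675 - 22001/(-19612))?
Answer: -1207485963693/88940420 ≈ -13576.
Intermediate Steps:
S = -13578
S + (12055/22675 - 22001/(-19612)) = -13578 + (12055/22675 - 22001/(-19612)) = -13578 + (12055*(1/22675) - 22001*(-1/19612)) = -13578 + (2411/4535 + 22001/19612) = -13578 + 147059067/88940420 = -1207485963693/88940420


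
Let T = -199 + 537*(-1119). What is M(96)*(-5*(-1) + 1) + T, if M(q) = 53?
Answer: -600784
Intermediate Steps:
T = -601102 (T = -199 - 600903 = -601102)
M(96)*(-5*(-1) + 1) + T = 53*(-5*(-1) + 1) - 601102 = 53*(5 + 1) - 601102 = 53*6 - 601102 = 318 - 601102 = -600784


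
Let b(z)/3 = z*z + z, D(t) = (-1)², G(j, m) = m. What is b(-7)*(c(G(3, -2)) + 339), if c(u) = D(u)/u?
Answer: 42651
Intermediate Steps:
D(t) = 1
b(z) = 3*z + 3*z² (b(z) = 3*(z*z + z) = 3*(z² + z) = 3*(z + z²) = 3*z + 3*z²)
c(u) = 1/u
b(-7)*(c(G(3, -2)) + 339) = (3*(-7)*(1 - 7))*(1/(-2) + 339) = (3*(-7)*(-6))*(-½ + 339) = 126*(677/2) = 42651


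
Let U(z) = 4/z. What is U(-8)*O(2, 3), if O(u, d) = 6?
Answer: -3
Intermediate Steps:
U(-8)*O(2, 3) = (4/(-8))*6 = (4*(-⅛))*6 = -½*6 = -3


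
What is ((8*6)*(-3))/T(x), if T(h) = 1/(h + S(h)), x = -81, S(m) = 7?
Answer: 10656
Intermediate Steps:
T(h) = 1/(7 + h) (T(h) = 1/(h + 7) = 1/(7 + h))
((8*6)*(-3))/T(x) = ((8*6)*(-3))/(1/(7 - 81)) = (48*(-3))/(1/(-74)) = -144/(-1/74) = -144*(-74) = 10656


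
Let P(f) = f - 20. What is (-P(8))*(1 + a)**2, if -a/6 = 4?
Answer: 6348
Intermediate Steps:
a = -24 (a = -6*4 = -24)
P(f) = -20 + f
(-P(8))*(1 + a)**2 = (-(-20 + 8))*(1 - 24)**2 = -1*(-12)*(-23)**2 = 12*529 = 6348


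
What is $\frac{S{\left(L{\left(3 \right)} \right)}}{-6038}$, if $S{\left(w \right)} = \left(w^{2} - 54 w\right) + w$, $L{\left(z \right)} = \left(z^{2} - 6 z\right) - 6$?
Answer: $- \frac{510}{3019} \approx -0.16893$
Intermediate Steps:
$L{\left(z \right)} = -6 + z^{2} - 6 z$
$S{\left(w \right)} = w^{2} - 53 w$
$\frac{S{\left(L{\left(3 \right)} \right)}}{-6038} = \frac{\left(-6 + 3^{2} - 18\right) \left(-53 - \left(24 - 9\right)\right)}{-6038} = \left(-6 + 9 - 18\right) \left(-53 - 15\right) \left(- \frac{1}{6038}\right) = - 15 \left(-53 - 15\right) \left(- \frac{1}{6038}\right) = \left(-15\right) \left(-68\right) \left(- \frac{1}{6038}\right) = 1020 \left(- \frac{1}{6038}\right) = - \frac{510}{3019}$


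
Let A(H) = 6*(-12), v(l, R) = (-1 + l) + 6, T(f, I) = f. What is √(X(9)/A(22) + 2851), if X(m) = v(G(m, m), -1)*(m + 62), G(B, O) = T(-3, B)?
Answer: √102565/6 ≈ 53.376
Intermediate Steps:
G(B, O) = -3
v(l, R) = 5 + l
A(H) = -72
X(m) = 124 + 2*m (X(m) = (5 - 3)*(m + 62) = 2*(62 + m) = 124 + 2*m)
√(X(9)/A(22) + 2851) = √((124 + 2*9)/(-72) + 2851) = √((124 + 18)*(-1/72) + 2851) = √(142*(-1/72) + 2851) = √(-71/36 + 2851) = √(102565/36) = √102565/6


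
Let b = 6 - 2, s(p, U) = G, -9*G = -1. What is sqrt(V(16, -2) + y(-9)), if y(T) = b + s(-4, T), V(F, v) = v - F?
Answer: 5*I*sqrt(5)/3 ≈ 3.7268*I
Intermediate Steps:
G = 1/9 (G = -1/9*(-1) = 1/9 ≈ 0.11111)
s(p, U) = 1/9
b = 4
y(T) = 37/9 (y(T) = 4 + 1/9 = 37/9)
sqrt(V(16, -2) + y(-9)) = sqrt((-2 - 1*16) + 37/9) = sqrt((-2 - 16) + 37/9) = sqrt(-18 + 37/9) = sqrt(-125/9) = 5*I*sqrt(5)/3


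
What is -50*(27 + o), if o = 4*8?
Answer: -2950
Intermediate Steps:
o = 32
-50*(27 + o) = -50*(27 + 32) = -50*59 = -2950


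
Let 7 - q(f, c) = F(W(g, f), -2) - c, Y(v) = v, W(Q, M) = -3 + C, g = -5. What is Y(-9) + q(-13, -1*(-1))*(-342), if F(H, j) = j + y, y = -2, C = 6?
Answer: -4113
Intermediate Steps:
W(Q, M) = 3 (W(Q, M) = -3 + 6 = 3)
F(H, j) = -2 + j (F(H, j) = j - 2 = -2 + j)
q(f, c) = 11 + c (q(f, c) = 7 - ((-2 - 2) - c) = 7 - (-4 - c) = 7 + (4 + c) = 11 + c)
Y(-9) + q(-13, -1*(-1))*(-342) = -9 + (11 - 1*(-1))*(-342) = -9 + (11 + 1)*(-342) = -9 + 12*(-342) = -9 - 4104 = -4113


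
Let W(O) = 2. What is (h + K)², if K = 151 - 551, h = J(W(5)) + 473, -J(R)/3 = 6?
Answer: 3025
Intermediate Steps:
J(R) = -18 (J(R) = -3*6 = -18)
h = 455 (h = -18 + 473 = 455)
K = -400
(h + K)² = (455 - 400)² = 55² = 3025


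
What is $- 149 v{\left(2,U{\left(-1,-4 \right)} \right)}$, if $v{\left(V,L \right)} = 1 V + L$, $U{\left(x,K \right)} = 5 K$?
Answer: $2682$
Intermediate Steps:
$v{\left(V,L \right)} = L + V$ ($v{\left(V,L \right)} = V + L = L + V$)
$- 149 v{\left(2,U{\left(-1,-4 \right)} \right)} = - 149 \left(5 \left(-4\right) + 2\right) = - 149 \left(-20 + 2\right) = - 149 \left(-18\right) = \left(-1\right) \left(-2682\right) = 2682$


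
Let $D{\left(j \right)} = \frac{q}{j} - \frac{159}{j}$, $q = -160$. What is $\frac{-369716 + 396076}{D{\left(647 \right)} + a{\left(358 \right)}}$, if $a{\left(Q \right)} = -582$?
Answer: $- \frac{17054920}{376873} \approx -45.254$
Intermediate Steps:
$D{\left(j \right)} = - \frac{319}{j}$ ($D{\left(j \right)} = - \frac{160}{j} - \frac{159}{j} = - \frac{319}{j}$)
$\frac{-369716 + 396076}{D{\left(647 \right)} + a{\left(358 \right)}} = \frac{-369716 + 396076}{- \frac{319}{647} - 582} = \frac{26360}{\left(-319\right) \frac{1}{647} - 582} = \frac{26360}{- \frac{319}{647} - 582} = \frac{26360}{- \frac{376873}{647}} = 26360 \left(- \frac{647}{376873}\right) = - \frac{17054920}{376873}$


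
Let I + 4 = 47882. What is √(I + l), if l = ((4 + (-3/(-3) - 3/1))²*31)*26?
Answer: 3*√5678 ≈ 226.06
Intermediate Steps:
I = 47878 (I = -4 + 47882 = 47878)
l = 3224 (l = ((4 + (-3*(-⅓) - 3*1))²*31)*26 = ((4 + (1 - 3))²*31)*26 = ((4 - 2)²*31)*26 = (2²*31)*26 = (4*31)*26 = 124*26 = 3224)
√(I + l) = √(47878 + 3224) = √51102 = 3*√5678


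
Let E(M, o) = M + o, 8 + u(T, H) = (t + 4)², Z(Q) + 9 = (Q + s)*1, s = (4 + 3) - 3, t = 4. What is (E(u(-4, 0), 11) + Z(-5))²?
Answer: 3249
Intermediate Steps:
s = 4 (s = 7 - 3 = 4)
Z(Q) = -5 + Q (Z(Q) = -9 + (Q + 4)*1 = -9 + (4 + Q)*1 = -9 + (4 + Q) = -5 + Q)
u(T, H) = 56 (u(T, H) = -8 + (4 + 4)² = -8 + 8² = -8 + 64 = 56)
(E(u(-4, 0), 11) + Z(-5))² = ((56 + 11) + (-5 - 5))² = (67 - 10)² = 57² = 3249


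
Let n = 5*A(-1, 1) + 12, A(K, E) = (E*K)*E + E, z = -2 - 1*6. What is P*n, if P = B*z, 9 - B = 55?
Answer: 4416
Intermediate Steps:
B = -46 (B = 9 - 1*55 = 9 - 55 = -46)
z = -8 (z = -2 - 6 = -8)
A(K, E) = E + K*E² (A(K, E) = K*E² + E = E + K*E²)
P = 368 (P = -46*(-8) = 368)
n = 12 (n = 5*(1*(1 + 1*(-1))) + 12 = 5*(1*(1 - 1)) + 12 = 5*(1*0) + 12 = 5*0 + 12 = 0 + 12 = 12)
P*n = 368*12 = 4416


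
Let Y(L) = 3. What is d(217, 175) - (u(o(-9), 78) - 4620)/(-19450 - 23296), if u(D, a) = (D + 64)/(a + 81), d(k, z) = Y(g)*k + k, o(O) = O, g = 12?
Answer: 536247857/617874 ≈ 867.89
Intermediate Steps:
d(k, z) = 4*k (d(k, z) = 3*k + k = 4*k)
u(D, a) = (64 + D)/(81 + a)
d(217, 175) - (u(o(-9), 78) - 4620)/(-19450 - 23296) = 4*217 - ((64 - 9)/(81 + 78) - 4620)/(-19450 - 23296) = 868 - (55/159 - 4620)/(-42746) = 868 - ((1/159)*55 - 4620)*(-1)/42746 = 868 - (55/159 - 4620)*(-1)/42746 = 868 - (-734525)*(-1)/(159*42746) = 868 - 1*66775/617874 = 868 - 66775/617874 = 536247857/617874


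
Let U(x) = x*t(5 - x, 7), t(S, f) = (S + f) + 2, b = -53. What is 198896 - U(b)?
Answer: 202447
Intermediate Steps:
t(S, f) = 2 + S + f
U(x) = x*(14 - x) (U(x) = x*(2 + (5 - x) + 7) = x*(14 - x))
198896 - U(b) = 198896 - (-53)*(14 - 1*(-53)) = 198896 - (-53)*(14 + 53) = 198896 - (-53)*67 = 198896 - 1*(-3551) = 198896 + 3551 = 202447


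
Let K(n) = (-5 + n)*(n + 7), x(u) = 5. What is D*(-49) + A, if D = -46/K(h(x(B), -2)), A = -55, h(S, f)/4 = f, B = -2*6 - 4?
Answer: 1539/13 ≈ 118.38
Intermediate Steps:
B = -16 (B = -12 - 4 = -16)
h(S, f) = 4*f
K(n) = (-5 + n)*(7 + n)
D = -46/13 (D = -46/(-35 + (4*(-2))² + 2*(4*(-2))) = -46/(-35 + (-8)² + 2*(-8)) = -46/(-35 + 64 - 16) = -46/13 ≈ -3.5385)
D*(-49) + A = -46/13*(-49) - 55 = 2254/13 - 55 = 1539/13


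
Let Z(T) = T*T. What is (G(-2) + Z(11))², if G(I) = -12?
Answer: 11881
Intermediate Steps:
Z(T) = T²
(G(-2) + Z(11))² = (-12 + 11²)² = (-12 + 121)² = 109² = 11881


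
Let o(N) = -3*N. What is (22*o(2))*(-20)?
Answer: 2640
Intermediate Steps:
(22*o(2))*(-20) = (22*(-3*2))*(-20) = (22*(-6))*(-20) = -132*(-20) = 2640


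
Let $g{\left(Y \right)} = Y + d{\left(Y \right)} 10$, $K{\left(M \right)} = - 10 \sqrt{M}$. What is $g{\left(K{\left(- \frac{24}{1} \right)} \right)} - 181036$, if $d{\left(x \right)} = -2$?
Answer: $-181056 - 20 i \sqrt{6} \approx -1.8106 \cdot 10^{5} - 48.99 i$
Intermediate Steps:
$g{\left(Y \right)} = -20 + Y$ ($g{\left(Y \right)} = Y - 20 = -20 + Y$)
$g{\left(K{\left(- \frac{24}{1} \right)} \right)} - 181036 = \left(-20 - 10 \sqrt{- \frac{24}{1}}\right) - 181036 = \left(-20 - 10 \sqrt{\left(-24\right) 1}\right) - 181036 = \left(-20 - 10 \sqrt{-24}\right) - 181036 = \left(-20 - 10 \cdot 2 i \sqrt{6}\right) - 181036 = \left(-20 - 20 i \sqrt{6}\right) - 181036 = -181056 - 20 i \sqrt{6}$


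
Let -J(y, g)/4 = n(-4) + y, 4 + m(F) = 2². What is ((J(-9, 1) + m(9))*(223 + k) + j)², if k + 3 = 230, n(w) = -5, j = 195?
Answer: 644906025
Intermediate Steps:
m(F) = 0 (m(F) = -4 + 2² = -4 + 4 = 0)
J(y, g) = 20 - 4*y (J(y, g) = -4*(-5 + y) = 20 - 4*y)
k = 227 (k = -3 + 230 = 227)
((J(-9, 1) + m(9))*(223 + k) + j)² = (((20 - 4*(-9)) + 0)*(223 + 227) + 195)² = (((20 + 36) + 0)*450 + 195)² = ((56 + 0)*450 + 195)² = (56*450 + 195)² = (25200 + 195)² = 25395² = 644906025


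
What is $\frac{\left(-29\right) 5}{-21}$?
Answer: $\frac{145}{21} \approx 6.9048$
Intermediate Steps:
$\frac{\left(-29\right) 5}{-21} = \left(-145\right) \left(- \frac{1}{21}\right) = \frac{145}{21}$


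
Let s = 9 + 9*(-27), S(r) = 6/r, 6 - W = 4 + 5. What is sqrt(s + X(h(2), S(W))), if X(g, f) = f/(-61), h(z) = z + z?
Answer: 8*I*sqrt(13603)/61 ≈ 15.296*I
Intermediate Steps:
h(z) = 2*z
W = -3 (W = 6 - (4 + 5) = 6 - 1*9 = 6 - 9 = -3)
X(g, f) = -f/61 (X(g, f) = f*(-1/61) = -f/61)
s = -234 (s = 9 - 243 = -234)
sqrt(s + X(h(2), S(W))) = sqrt(-234 - 6/(61*(-3))) = sqrt(-234 - 6*(-1)/(61*3)) = sqrt(-234 - 1/61*(-2)) = sqrt(-234 + 2/61) = sqrt(-14272/61) = 8*I*sqrt(13603)/61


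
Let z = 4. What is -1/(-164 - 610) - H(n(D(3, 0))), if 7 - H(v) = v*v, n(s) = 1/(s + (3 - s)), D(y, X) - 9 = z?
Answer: -1777/258 ≈ -6.8876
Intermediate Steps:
D(y, X) = 13 (D(y, X) = 9 + 4 = 13)
n(s) = 1/3
H(v) = 7 - v**2 (H(v) = 7 - v*v = 7 - v**2)
-1/(-164 - 610) - H(n(D(3, 0))) = -1/(-164 - 610) - (7 - (1/3)**2) = -1/(-774) - (7 - 1*1/9) = -1*(-1/774) - (7 - 1/9) = 1/774 - 1*62/9 = 1/774 - 62/9 = -1777/258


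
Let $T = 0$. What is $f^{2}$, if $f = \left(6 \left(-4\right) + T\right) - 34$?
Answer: $3364$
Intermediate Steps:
$f = -58$ ($f = \left(6 \left(-4\right) + 0\right) - 34 = \left(-24 + 0\right) - 34 = -24 - 34 = -58$)
$f^{2} = \left(-58\right)^{2} = 3364$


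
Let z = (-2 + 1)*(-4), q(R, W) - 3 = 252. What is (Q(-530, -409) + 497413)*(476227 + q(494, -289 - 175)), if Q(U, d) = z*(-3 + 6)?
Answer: 237014058850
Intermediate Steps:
q(R, W) = 255 (q(R, W) = 3 + 252 = 255)
z = 4 (z = -1*(-4) = 4)
Q(U, d) = 12 (Q(U, d) = 4*(-3 + 6) = 4*3 = 12)
(Q(-530, -409) + 497413)*(476227 + q(494, -289 - 175)) = (12 + 497413)*(476227 + 255) = 497425*476482 = 237014058850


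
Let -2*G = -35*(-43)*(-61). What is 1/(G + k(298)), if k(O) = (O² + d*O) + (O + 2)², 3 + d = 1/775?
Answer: 1550/346909971 ≈ 4.4680e-6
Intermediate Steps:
d = -2324/775 (d = -3 + 1/775 = -2324/775 ≈ -2.9987)
G = 91805/2 (G = -(-35*(-43))*(-61)/2 = -1505*(-61)/2 = -½*(-91805) = 91805/2 ≈ 45903.)
k(O) = O² + (2 + O)² - 2324*O/775 (k(O) = (O² - 2324*O/775) + (O + 2)² = (O² - 2324*O/775) + (2 + O)² = O² + (2 + O)² - 2324*O/775)
1/(G + k(298)) = 1/(91805/2 + (4 + 2*298² + (776/775)*298)) = 1/(91805/2 + (4 + 2*88804 + 231248/775)) = 1/(91805/2 + (4 + 177608 + 231248/775)) = 1/(91805/2 + 137880548/775) = 1/(346909971/1550) = 1550/346909971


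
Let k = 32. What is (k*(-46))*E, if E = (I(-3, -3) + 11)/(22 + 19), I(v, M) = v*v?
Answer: -29440/41 ≈ -718.05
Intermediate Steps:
I(v, M) = v²
E = 20/41 (E = ((-3)² + 11)/(22 + 19) = (9 + 11)/41 = 20*(1/41) = 20/41 ≈ 0.48780)
(k*(-46))*E = (32*(-46))*(20/41) = -1472*20/41 = -29440/41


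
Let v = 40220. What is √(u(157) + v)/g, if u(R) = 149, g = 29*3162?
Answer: √40369/91698 ≈ 0.0021911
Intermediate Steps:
g = 91698
√(u(157) + v)/g = √(149 + 40220)/91698 = √40369*(1/91698) = √40369/91698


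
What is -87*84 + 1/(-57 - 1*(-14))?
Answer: -314245/43 ≈ -7308.0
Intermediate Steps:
-87*84 + 1/(-57 - 1*(-14)) = -7308 + 1/(-57 + 14) = -7308 + 1/(-43) = -7308 - 1/43 = -314245/43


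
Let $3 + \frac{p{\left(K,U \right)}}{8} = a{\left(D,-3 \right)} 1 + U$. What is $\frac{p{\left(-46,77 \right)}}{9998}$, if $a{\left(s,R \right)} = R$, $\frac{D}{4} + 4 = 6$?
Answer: $\frac{284}{4999} \approx 0.056811$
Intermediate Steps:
$D = 8$ ($D = -16 + 4 \cdot 6 = -16 + 24 = 8$)
$p{\left(K,U \right)} = -48 + 8 U$ ($p{\left(K,U \right)} = -24 + 8 \left(\left(-3\right) 1 + U\right) = -24 + 8 \left(-3 + U\right) = -24 + \left(-24 + 8 U\right) = -48 + 8 U$)
$\frac{p{\left(-46,77 \right)}}{9998} = \frac{-48 + 8 \cdot 77}{9998} = \left(-48 + 616\right) \frac{1}{9998} = 568 \cdot \frac{1}{9998} = \frac{284}{4999}$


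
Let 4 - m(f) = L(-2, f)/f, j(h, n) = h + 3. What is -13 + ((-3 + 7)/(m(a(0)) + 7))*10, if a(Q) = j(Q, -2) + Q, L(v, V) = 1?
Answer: -37/4 ≈ -9.2500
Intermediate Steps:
j(h, n) = 3 + h
a(Q) = 3 + 2*Q (a(Q) = (3 + Q) + Q = 3 + 2*Q)
m(f) = 4 - 1/f
-13 + ((-3 + 7)/(m(a(0)) + 7))*10 = -13 + ((-3 + 7)/((4 - 1/(3 + 2*0)) + 7))*10 = -13 + (4/((4 - 1/(3 + 0)) + 7))*10 = -13 + (4/((4 - 1/3) + 7))*10 = -13 + (4/(11/3 + 7))*10 = -13 + (4/(32/3))*10 = -13 + (4*(3/32))*10 = -13 + (3/8)*10 = -13 + 15/4 = -37/4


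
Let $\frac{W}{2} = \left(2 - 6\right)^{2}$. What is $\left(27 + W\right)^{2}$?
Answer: $3481$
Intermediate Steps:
$W = 32$ ($W = 2 \left(2 - 6\right)^{2} = 2 \left(-4\right)^{2} = 2 \cdot 16 = 32$)
$\left(27 + W\right)^{2} = \left(27 + 32\right)^{2} = 59^{2} = 3481$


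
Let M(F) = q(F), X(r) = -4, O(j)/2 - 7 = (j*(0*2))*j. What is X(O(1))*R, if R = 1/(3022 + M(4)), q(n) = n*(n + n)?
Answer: -2/1527 ≈ -0.0013098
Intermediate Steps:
q(n) = 2*n² (q(n) = n*(2*n) = 2*n²)
O(j) = 14 (O(j) = 14 + 2*((j*(0*2))*j) = 14 + 2*((j*0)*j) = 14 + 2*(0*j) = 14 + 2*0 = 14 + 0 = 14)
M(F) = 2*F²
R = 1/3054 (R = 1/(3022 + 2*4²) = 1/(3022 + 2*16) = 1/(3022 + 32) = 1/3054 ≈ 0.00032744)
X(O(1))*R = -4*1/3054 = -2/1527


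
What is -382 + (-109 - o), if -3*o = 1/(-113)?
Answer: -166450/339 ≈ -491.00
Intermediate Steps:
o = 1/339 (o = -⅓/(-113) = -⅓*(-1/113) = 1/339 ≈ 0.0029499)
-382 + (-109 - o) = -382 + (-109 - 1*1/339) = -382 + (-109 - 1/339) = -382 - 36952/339 = -166450/339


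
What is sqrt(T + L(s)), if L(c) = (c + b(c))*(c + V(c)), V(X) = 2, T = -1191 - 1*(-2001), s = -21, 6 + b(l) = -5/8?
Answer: sqrt(21358)/4 ≈ 36.536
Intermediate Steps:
b(l) = -53/8 (b(l) = -6 - 5/8 = -53/8)
T = 810 (T = -1191 + 2001 = 810)
L(c) = (2 + c)*(-53/8 + c) (L(c) = (c - 53/8)*(c + 2) = (-53/8 + c)*(2 + c) = (2 + c)*(-53/8 + c))
sqrt(T + L(s)) = sqrt(810 + (-53/4 + (-21)**2 - 37/8*(-21))) = sqrt(810 + (-53/4 + 441 + 777/8)) = sqrt(810 + 4199/8) = sqrt(10679/8) = sqrt(21358)/4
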